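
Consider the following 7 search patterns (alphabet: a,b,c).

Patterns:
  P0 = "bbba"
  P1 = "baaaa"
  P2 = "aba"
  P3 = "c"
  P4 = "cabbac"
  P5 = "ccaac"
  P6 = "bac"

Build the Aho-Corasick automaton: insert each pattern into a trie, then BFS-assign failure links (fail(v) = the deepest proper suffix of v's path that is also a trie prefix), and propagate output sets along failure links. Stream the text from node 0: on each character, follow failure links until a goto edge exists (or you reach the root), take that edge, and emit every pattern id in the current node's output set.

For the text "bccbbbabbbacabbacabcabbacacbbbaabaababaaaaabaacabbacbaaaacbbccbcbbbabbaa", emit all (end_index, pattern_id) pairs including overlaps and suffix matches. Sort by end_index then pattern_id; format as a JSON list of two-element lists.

Construct AC machine:
Trie (insert patterns):
  0='ε' goto a→9 b→1 c→12
  1='b' goto a→5 b→2
  2='bb' goto b→3
  3='bbb' goto a→4
  4='bbba' goto ·  [P0 ends]
  5='ba' goto a→6 c→22
  6='baa' goto a→7
  7='baaa' goto a→8
  8='baaaa' goto ·  [P1 ends]
  9='a' goto b→10
  10='ab' goto a→11
  11='aba' goto ·  [P2 ends]
  12='c' goto a→13 c→18  [P3 ends]
  13='ca' goto b→14
  14='cab' goto b→15
  15='cabb' goto a→16
  16='cabba' goto c→17
  17='cabbac' goto ·  [P4 ends]
  18='cc' goto a→19
  19='cca' goto a→20
  20='ccaa' goto c→21
  21='ccaac' goto ·  [P5 ends]
  22='bac' goto ·  [P6 ends]

Failure links (BFS by depth):
  fail(1) 'b': from fail(0)=0 chase 'b': 0 ⇒ 0;  out=∅∪out(0)=∅
  fail(9) 'a': from fail(0)=0 chase 'a': 0 ⇒ 0;  out=∅∪out(0)=∅
  fail(12) 'c': from fail(0)=0 chase 'c': 0 ⇒ 0;  out={3}∪out(0)={3}
  fail(2) 'bb': from fail(1)=0 chase 'b': 0 ⇒ 1;  out=∅∪out(1)=∅
  fail(5) 'ba': from fail(1)=0 chase 'a': 0 ⇒ 9;  out=∅∪out(9)=∅
  fail(10) 'ab': from fail(9)=0 chase 'b': 0 ⇒ 1;  out=∅∪out(1)=∅
  fail(13) 'ca': from fail(12)=0 chase 'a': 0 ⇒ 9;  out=∅∪out(9)=∅
  fail(18) 'cc': from fail(12)=0 chase 'c': 0 ⇒ 12;  out=∅∪out(12)={3}
  fail(3) 'bbb': from fail(2)=1 chase 'b': 1 ⇒ 2;  out=∅∪out(2)=∅
  fail(6) 'baa': from fail(5)=9 chase 'a': 9→0 ⇒ 9;  out=∅∪out(9)=∅
  fail(11) 'aba': from fail(10)=1 chase 'a': 1 ⇒ 5;  out={2}∪out(5)={2}
  fail(14) 'cab': from fail(13)=9 chase 'b': 9 ⇒ 10;  out=∅∪out(10)=∅
  fail(19) 'cca': from fail(18)=12 chase 'a': 12 ⇒ 13;  out=∅∪out(13)=∅
  fail(22) 'bac': from fail(5)=9 chase 'c': 9→0 ⇒ 12;  out={6}∪out(12)={3,6}
  fail(4) 'bbba': from fail(3)=2 chase 'a': 2→1 ⇒ 5;  out={0}∪out(5)={0}
  fail(7) 'baaa': from fail(6)=9 chase 'a': 9→0 ⇒ 9;  out=∅∪out(9)=∅
  fail(15) 'cabb': from fail(14)=10 chase 'b': 10→1 ⇒ 2;  out=∅∪out(2)=∅
  fail(20) 'ccaa': from fail(19)=13 chase 'a': 13→9→0 ⇒ 9;  out=∅∪out(9)=∅
  fail(8) 'baaaa': from fail(7)=9 chase 'a': 9→0 ⇒ 9;  out={1}∪out(9)={1}
  fail(16) 'cabba': from fail(15)=2 chase 'a': 2→1 ⇒ 5;  out=∅∪out(5)=∅
  fail(21) 'ccaac': from fail(20)=9 chase 'c': 9→0 ⇒ 12;  out={5}∪out(12)={3,5}
  fail(17) 'cabbac': from fail(16)=5 chase 'c': 5 ⇒ 22;  out={4}∪out(22)={3,4,6}

Scan:
pos 0 'b': at 1
pos 1 'c': at 12 (fail-walked)  → match P3@[1:1]
pos 2 'c': at 18  → match P3@[2:2]
pos 3 'b': at 1 (fail-walked)
pos 4 'b': at 2
pos 5 'b': at 3
pos 6 'a': at 4  → match P0@[3:6]
pos 7 'b': at 10 (fail-walked)
pos 8 'b': at 2 (fail-walked)
pos 9 'b': at 3
pos 10 'a': at 4  → match P0@[7:10]
pos 11 'c': at 22 (fail-walked)  → match P3@[11:11],P6@[9:11]
pos 12 'a': at 13 (fail-walked)
pos 13 'b': at 14
pos 14 'b': at 15
pos 15 'a': at 16
pos 16 'c': at 17  → match P3@[16:16],P4@[11:16],P6@[14:16]
pos 17 'a': at 13 (fail-walked)
pos 18 'b': at 14
pos 19 'c': at 12 (fail-walked)  → match P3@[19:19]
pos 20 'a': at 13
pos 21 'b': at 14
pos 22 'b': at 15
pos 23 'a': at 16
pos 24 'c': at 17  → match P3@[24:24],P4@[19:24],P6@[22:24]
pos 25 'a': at 13 (fail-walked)
pos 26 'c': at 12 (fail-walked)  → match P3@[26:26]
pos 27 'b': at 1 (fail-walked)
pos 28 'b': at 2
pos 29 'b': at 3
pos 30 'a': at 4  → match P0@[27:30]
pos 31 'a': at 6 (fail-walked)
pos 32 'b': at 10 (fail-walked)
pos 33 'a': at 11  → match P2@[31:33]
pos 34 'a': at 6 (fail-walked)
pos 35 'b': at 10 (fail-walked)
pos 36 'a': at 11  → match P2@[34:36]
pos 37 'b': at 10 (fail-walked)
pos 38 'a': at 11  → match P2@[36:38]
pos 39 'a': at 6 (fail-walked)
pos 40 'a': at 7
pos 41 'a': at 8  → match P1@[37:41]
pos 42 'a': at 9 (fail-walked)
pos 43 'b': at 10
pos 44 'a': at 11  → match P2@[42:44]
pos 45 'a': at 6 (fail-walked)
pos 46 'c': at 12 (fail-walked)  → match P3@[46:46]
pos 47 'a': at 13
pos 48 'b': at 14
pos 49 'b': at 15
pos 50 'a': at 16
pos 51 'c': at 17  → match P3@[51:51],P4@[46:51],P6@[49:51]
pos 52 'b': at 1 (fail-walked)
pos 53 'a': at 5
pos 54 'a': at 6
pos 55 'a': at 7
pos 56 'a': at 8  → match P1@[52:56]
pos 57 'c': at 12 (fail-walked)  → match P3@[57:57]
pos 58 'b': at 1 (fail-walked)
pos 59 'b': at 2
pos 60 'c': at 12 (fail-walked)  → match P3@[60:60]
pos 61 'c': at 18  → match P3@[61:61]
pos 62 'b': at 1 (fail-walked)
pos 63 'c': at 12 (fail-walked)  → match P3@[63:63]
pos 64 'b': at 1 (fail-walked)
pos 65 'b': at 2
pos 66 'b': at 3
pos 67 'a': at 4  → match P0@[64:67]
pos 68 'b': at 10 (fail-walked)
pos 69 'b': at 2 (fail-walked)
pos 70 'a': at 5 (fail-walked)
pos 71 'a': at 6

Matches: [[1,3],[2,3],[6,0],[10,0],[11,3],[11,6],[16,3],[16,4],[16,6],[19,3],[24,3],[24,4],[24,6],[26,3],[30,0],[33,2],[36,2],[38,2],[41,1],[44,2],[46,3],[51,3],[51,4],[51,6],[56,1],[57,3],[60,3],[61,3],[63,3],[67,0]]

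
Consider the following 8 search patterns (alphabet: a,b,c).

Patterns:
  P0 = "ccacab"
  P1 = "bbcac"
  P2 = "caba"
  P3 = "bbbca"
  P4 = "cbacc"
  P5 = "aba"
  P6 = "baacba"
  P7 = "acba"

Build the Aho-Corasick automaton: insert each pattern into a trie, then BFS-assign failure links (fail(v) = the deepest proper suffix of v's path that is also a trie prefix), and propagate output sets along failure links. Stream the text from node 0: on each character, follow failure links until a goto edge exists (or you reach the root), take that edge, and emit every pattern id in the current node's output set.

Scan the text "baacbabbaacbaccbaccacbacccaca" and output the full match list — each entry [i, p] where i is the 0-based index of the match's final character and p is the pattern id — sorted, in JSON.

Construct AC machine:
Trie nodes:
  0='ε' goto a→22 b→7 c→1
  1='c' goto a→12 b→18 c→2
  2='cc' goto a→3
  3='cca' goto c→4
  4='ccac' goto a→5
  5='ccaca' goto b→6
  6='ccacab' goto ·  ←P0
  7='b' goto a→25 b→8
  8='bb' goto b→15 c→9
  9='bbc' goto a→10
  10='bbca' goto c→11
  11='bbcac' goto ·  ←P1
  12='ca' goto b→13
  13='cab' goto a→14
  14='caba' goto ·  ←P2
  15='bbb' goto c→16
  16='bbbc' goto a→17
  17='bbbca' goto ·  ←P3
  18='cb' goto a→19
  19='cba' goto c→20
  20='cbac' goto c→21
  21='cbacc' goto ·  ←P4
  22='a' goto b→23 c→30
  23='ab' goto a→24
  24='aba' goto ·  ←P5
  25='ba' goto a→26
  26='baa' goto c→27
  27='baac' goto b→28
  28='baacb' goto a→29
  29='baacba' goto ·  ←P6
  30='ac' goto b→31
  31='acb' goto a→32
  32='acba' goto ·  ←P7

BFS fail/out derivation:
  fail(1) 'c': from fail(0)=0 chase 'c': 0 ⇒ 0;  out=∅∪out(0)=∅
  fail(7) 'b': from fail(0)=0 chase 'b': 0 ⇒ 0;  out=∅∪out(0)=∅
  fail(22) 'a': from fail(0)=0 chase 'a': 0 ⇒ 0;  out=∅∪out(0)=∅
  fail(2) 'cc': from fail(1)=0 chase 'c': 0 ⇒ 1;  out=∅∪out(1)=∅
  fail(8) 'bb': from fail(7)=0 chase 'b': 0 ⇒ 7;  out=∅∪out(7)=∅
  fail(12) 'ca': from fail(1)=0 chase 'a': 0 ⇒ 22;  out=∅∪out(22)=∅
  fail(18) 'cb': from fail(1)=0 chase 'b': 0 ⇒ 7;  out=∅∪out(7)=∅
  fail(23) 'ab': from fail(22)=0 chase 'b': 0 ⇒ 7;  out=∅∪out(7)=∅
  fail(25) 'ba': from fail(7)=0 chase 'a': 0 ⇒ 22;  out=∅∪out(22)=∅
  fail(30) 'ac': from fail(22)=0 chase 'c': 0 ⇒ 1;  out=∅∪out(1)=∅
  fail(3) 'cca': from fail(2)=1 chase 'a': 1 ⇒ 12;  out=∅∪out(12)=∅
  fail(9) 'bbc': from fail(8)=7 chase 'c': 7→0 ⇒ 1;  out=∅∪out(1)=∅
  fail(13) 'cab': from fail(12)=22 chase 'b': 22 ⇒ 23;  out=∅∪out(23)=∅
  fail(15) 'bbb': from fail(8)=7 chase 'b': 7 ⇒ 8;  out=∅∪out(8)=∅
  fail(19) 'cba': from fail(18)=7 chase 'a': 7 ⇒ 25;  out=∅∪out(25)=∅
  fail(24) 'aba': from fail(23)=7 chase 'a': 7 ⇒ 25;  out={5}∪out(25)={5}
  fail(26) 'baa': from fail(25)=22 chase 'a': 22→0 ⇒ 22;  out=∅∪out(22)=∅
  fail(31) 'acb': from fail(30)=1 chase 'b': 1 ⇒ 18;  out=∅∪out(18)=∅
  fail(4) 'ccac': from fail(3)=12 chase 'c': 12→22 ⇒ 30;  out=∅∪out(30)=∅
  fail(10) 'bbca': from fail(9)=1 chase 'a': 1 ⇒ 12;  out=∅∪out(12)=∅
  fail(14) 'caba': from fail(13)=23 chase 'a': 23 ⇒ 24;  out={2}∪out(24)={2,5}
  fail(16) 'bbbc': from fail(15)=8 chase 'c': 8 ⇒ 9;  out=∅∪out(9)=∅
  fail(20) 'cbac': from fail(19)=25 chase 'c': 25→22 ⇒ 30;  out=∅∪out(30)=∅
  fail(27) 'baac': from fail(26)=22 chase 'c': 22 ⇒ 30;  out=∅∪out(30)=∅
  fail(32) 'acba': from fail(31)=18 chase 'a': 18 ⇒ 19;  out={7}∪out(19)={7}
  fail(5) 'ccaca': from fail(4)=30 chase 'a': 30→1 ⇒ 12;  out=∅∪out(12)=∅
  fail(11) 'bbcac': from fail(10)=12 chase 'c': 12→22 ⇒ 30;  out={1}∪out(30)={1}
  fail(17) 'bbbca': from fail(16)=9 chase 'a': 9 ⇒ 10;  out={3}∪out(10)={3}
  fail(21) 'cbacc': from fail(20)=30 chase 'c': 30→1 ⇒ 2;  out={4}∪out(2)={4}
  fail(28) 'baacb': from fail(27)=30 chase 'b': 30 ⇒ 31;  out=∅∪out(31)=∅
  fail(6) 'ccacab': from fail(5)=12 chase 'b': 12 ⇒ 13;  out={0}∪out(13)={0}
  fail(29) 'baacba': from fail(28)=31 chase 'a': 31 ⇒ 32;  out={6}∪out(32)={6,7}

Text stream:
[0] read 'b'  n0⇒n7
[1] read 'a'  n7⇒n25
[2] read 'a'  n25⇒n26
[3] read 'c'  n26⇒n27
[4] read 'b'  n27⇒n28
[5] read 'a'  n28⇒n29  ** P6@[0:5],P7@[2:5]
[6] read 'b'  n29⇒n23 (fail-walked)
[7] read 'b'  n23⇒n8 (fail-walked)
[8] read 'a'  n8⇒n25 (fail-walked)
[9] read 'a'  n25⇒n26
[10] read 'c'  n26⇒n27
[11] read 'b'  n27⇒n28
[12] read 'a'  n28⇒n29  ** P6@[7:12],P7@[9:12]
[13] read 'c'  n29⇒n20 (fail-walked)
[14] read 'c'  n20⇒n21  ** P4@[10:14]
[15] read 'b'  n21⇒n18 (fail-walked)
[16] read 'a'  n18⇒n19
[17] read 'c'  n19⇒n20
[18] read 'c'  n20⇒n21  ** P4@[14:18]
[19] read 'a'  n21⇒n3 (fail-walked)
[20] read 'c'  n3⇒n4
[21] read 'b'  n4⇒n31 (fail-walked)
[22] read 'a'  n31⇒n32  ** P7@[19:22]
[23] read 'c'  n32⇒n20 (fail-walked)
[24] read 'c'  n20⇒n21  ** P4@[20:24]
[25] read 'c'  n21⇒n2 (fail-walked)
[26] read 'a'  n2⇒n3
[27] read 'c'  n3⇒n4
[28] read 'a'  n4⇒n5

All matches (sorted): [[5,6],[5,7],[12,6],[12,7],[14,4],[18,4],[22,7],[24,4]]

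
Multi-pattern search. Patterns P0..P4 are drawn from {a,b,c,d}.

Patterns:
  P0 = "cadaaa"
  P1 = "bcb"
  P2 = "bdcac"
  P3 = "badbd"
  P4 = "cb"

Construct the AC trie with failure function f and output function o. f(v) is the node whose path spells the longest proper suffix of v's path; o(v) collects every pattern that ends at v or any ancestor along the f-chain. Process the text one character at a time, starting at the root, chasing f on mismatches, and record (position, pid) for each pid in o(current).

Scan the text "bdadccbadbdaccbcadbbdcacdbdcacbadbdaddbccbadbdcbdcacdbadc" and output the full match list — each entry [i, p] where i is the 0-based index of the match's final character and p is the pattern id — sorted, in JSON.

Build automaton:
Trie (insert patterns):
  n0 'ε': b→7 c→1
  n1 'c': a→2 b→18
  n2 'ca': d→3
  n3 'cad': a→4
  n4 'cada': a→5
  n5 'cadaa': a→6
  n6 'cadaaa': ·  [P0 ends]
  n7 'b': a→14 c→8 d→10
  n8 'bc': b→9
  n9 'bcb': ·  [P1 ends]
  n10 'bd': c→11
  n11 'bdc': a→12
  n12 'bdca': c→13
  n13 'bdcac': ·  [P2 ends]
  n14 'ba': d→15
  n15 'bad': b→16
  n16 'badb': d→17
  n17 'badbd': ·  [P3 ends]
  n18 'cb': ·  [P4 ends]

BFS fail/out derivation:
  fail(1) 'c': from fail(0)=0 chase 'c': 0 ⇒ 0;  out=∅∪out(0)=∅
  fail(7) 'b': from fail(0)=0 chase 'b': 0 ⇒ 0;  out=∅∪out(0)=∅
  fail(2) 'ca': from fail(1)=0 chase 'a': 0 ⇒ 0;  out=∅∪out(0)=∅
  fail(8) 'bc': from fail(7)=0 chase 'c': 0 ⇒ 1;  out=∅∪out(1)=∅
  fail(10) 'bd': from fail(7)=0 chase 'd': 0 ⇒ 0;  out=∅∪out(0)=∅
  fail(14) 'ba': from fail(7)=0 chase 'a': 0 ⇒ 0;  out=∅∪out(0)=∅
  fail(18) 'cb': from fail(1)=0 chase 'b': 0 ⇒ 7;  out={4}∪out(7)={4}
  fail(3) 'cad': from fail(2)=0 chase 'd': 0 ⇒ 0;  out=∅∪out(0)=∅
  fail(9) 'bcb': from fail(8)=1 chase 'b': 1 ⇒ 18;  out={1}∪out(18)={1,4}
  fail(11) 'bdc': from fail(10)=0 chase 'c': 0 ⇒ 1;  out=∅∪out(1)=∅
  fail(15) 'bad': from fail(14)=0 chase 'd': 0 ⇒ 0;  out=∅∪out(0)=∅
  fail(4) 'cada': from fail(3)=0 chase 'a': 0 ⇒ 0;  out=∅∪out(0)=∅
  fail(12) 'bdca': from fail(11)=1 chase 'a': 1 ⇒ 2;  out=∅∪out(2)=∅
  fail(16) 'badb': from fail(15)=0 chase 'b': 0 ⇒ 7;  out=∅∪out(7)=∅
  fail(5) 'cadaa': from fail(4)=0 chase 'a': 0 ⇒ 0;  out=∅∪out(0)=∅
  fail(13) 'bdcac': from fail(12)=2 chase 'c': 2→0 ⇒ 1;  out={2}∪out(1)={2}
  fail(17) 'badbd': from fail(16)=7 chase 'd': 7 ⇒ 10;  out={3}∪out(10)={3}
  fail(6) 'cadaaa': from fail(5)=0 chase 'a': 0 ⇒ 0;  out={0}∪out(0)={0}

Scan:
i=0 'b': node 0→7
i=1 'd': node 7→10
i=2 'a': node 10→0 ·f
i=3 'd': node 0→0
i=4 'c': node 0→1
i=5 'c': node 1→1 ·f
i=6 'b': node 1→18  → match P4@[5:6]
i=7 'a': node 18→14 ·f
i=8 'd': node 14→15
i=9 'b': node 15→16
i=10 'd': node 16→17  → match P3@[6:10]
i=11 'a': node 17→0 ·f
i=12 'c': node 0→1
i=13 'c': node 1→1 ·f
i=14 'b': node 1→18  → match P4@[13:14]
i=15 'c': node 18→8 ·f
i=16 'a': node 8→2 ·f
i=17 'd': node 2→3
i=18 'b': node 3→7 ·f
i=19 'b': node 7→7 ·f
i=20 'd': node 7→10
i=21 'c': node 10→11
i=22 'a': node 11→12
i=23 'c': node 12→13  → match P2@[19:23]
i=24 'd': node 13→0 ·f
i=25 'b': node 0→7
i=26 'd': node 7→10
i=27 'c': node 10→11
i=28 'a': node 11→12
i=29 'c': node 12→13  → match P2@[25:29]
i=30 'b': node 13→18 ·f  → match P4@[29:30]
i=31 'a': node 18→14 ·f
i=32 'd': node 14→15
i=33 'b': node 15→16
i=34 'd': node 16→17  → match P3@[30:34]
i=35 'a': node 17→0 ·f
i=36 'd': node 0→0
i=37 'd': node 0→0
i=38 'b': node 0→7
i=39 'c': node 7→8
i=40 'c': node 8→1 ·f
i=41 'b': node 1→18  → match P4@[40:41]
i=42 'a': node 18→14 ·f
i=43 'd': node 14→15
i=44 'b': node 15→16
i=45 'd': node 16→17  → match P3@[41:45]
i=46 'c': node 17→11 ·f
i=47 'b': node 11→18 ·f  → match P4@[46:47]
i=48 'd': node 18→10 ·f
i=49 'c': node 10→11
i=50 'a': node 11→12
i=51 'c': node 12→13  → match P2@[47:51]
i=52 'd': node 13→0 ·f
i=53 'b': node 0→7
i=54 'a': node 7→14
i=55 'd': node 14→15
i=56 'c': node 15→1 ·f

Matches: [[6,4],[10,3],[14,4],[23,2],[29,2],[30,4],[34,3],[41,4],[45,3],[47,4],[51,2]]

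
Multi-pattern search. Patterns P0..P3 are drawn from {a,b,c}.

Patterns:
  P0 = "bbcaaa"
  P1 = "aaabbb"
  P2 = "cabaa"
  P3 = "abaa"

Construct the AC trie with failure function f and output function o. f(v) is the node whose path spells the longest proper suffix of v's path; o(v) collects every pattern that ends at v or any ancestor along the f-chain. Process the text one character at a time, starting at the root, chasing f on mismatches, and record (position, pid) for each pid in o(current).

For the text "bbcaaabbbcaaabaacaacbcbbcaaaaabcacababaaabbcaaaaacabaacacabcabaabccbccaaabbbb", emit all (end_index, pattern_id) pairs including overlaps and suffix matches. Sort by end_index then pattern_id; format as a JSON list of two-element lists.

Build:
Trie nodes:
  n0 'ε': a→7 b→1 c→13
  n1 'b': b→2
  n2 'bb': c→3
  n3 'bbc': a→4
  n4 'bbca': a→5
  n5 'bbcaa': a→6
  n6 'bbcaaa': ·  ←P0
  n7 'a': a→8 b→18
  n8 'aa': a→9
  n9 'aaa': b→10
  n10 'aaab': b→11
  n11 'aaabb': b→12
  n12 'aaabbb': ·  ←P1
  n13 'c': a→14
  n14 'ca': b→15
  n15 'cab': a→16
  n16 'caba': a→17
  n17 'cabaa': ·  ←P2
  n18 'ab': a→19
  n19 'aba': a→20
  n20 'abaa': ·  ←P3

Failure links (BFS by depth):
  fail(1) 'b': from fail(0)=0 chase 'b': 0 ⇒ 0;  out=∅∪out(0)=∅
  fail(7) 'a': from fail(0)=0 chase 'a': 0 ⇒ 0;  out=∅∪out(0)=∅
  fail(13) 'c': from fail(0)=0 chase 'c': 0 ⇒ 0;  out=∅∪out(0)=∅
  fail(2) 'bb': from fail(1)=0 chase 'b': 0 ⇒ 1;  out=∅∪out(1)=∅
  fail(8) 'aa': from fail(7)=0 chase 'a': 0 ⇒ 7;  out=∅∪out(7)=∅
  fail(14) 'ca': from fail(13)=0 chase 'a': 0 ⇒ 7;  out=∅∪out(7)=∅
  fail(18) 'ab': from fail(7)=0 chase 'b': 0 ⇒ 1;  out=∅∪out(1)=∅
  fail(3) 'bbc': from fail(2)=1 chase 'c': 1→0 ⇒ 13;  out=∅∪out(13)=∅
  fail(9) 'aaa': from fail(8)=7 chase 'a': 7 ⇒ 8;  out=∅∪out(8)=∅
  fail(15) 'cab': from fail(14)=7 chase 'b': 7 ⇒ 18;  out=∅∪out(18)=∅
  fail(19) 'aba': from fail(18)=1 chase 'a': 1→0 ⇒ 7;  out=∅∪out(7)=∅
  fail(4) 'bbca': from fail(3)=13 chase 'a': 13 ⇒ 14;  out=∅∪out(14)=∅
  fail(10) 'aaab': from fail(9)=8 chase 'b': 8→7 ⇒ 18;  out=∅∪out(18)=∅
  fail(16) 'caba': from fail(15)=18 chase 'a': 18 ⇒ 19;  out=∅∪out(19)=∅
  fail(20) 'abaa': from fail(19)=7 chase 'a': 7 ⇒ 8;  out={3}∪out(8)={3}
  fail(5) 'bbcaa': from fail(4)=14 chase 'a': 14→7 ⇒ 8;  out=∅∪out(8)=∅
  fail(11) 'aaabb': from fail(10)=18 chase 'b': 18→1 ⇒ 2;  out=∅∪out(2)=∅
  fail(17) 'cabaa': from fail(16)=19 chase 'a': 19 ⇒ 20;  out={2}∪out(20)={2,3}
  fail(6) 'bbcaaa': from fail(5)=8 chase 'a': 8 ⇒ 9;  out={0}∪out(9)={0}
  fail(12) 'aaabbb': from fail(11)=2 chase 'b': 2→1 ⇒ 2;  out={1}∪out(2)={1}

Text stream:
i=0 'b': node 0→1
i=1 'b': node 1→2
i=2 'c': node 2→3
i=3 'a': node 3→4
i=4 'a': node 4→5
i=5 'a': node 5→6  emit P0@[0:5]
i=6 'b': node 6→10 (fail-walked)
i=7 'b': node 10→11
i=8 'b': node 11→12  emit P1@[3:8]
i=9 'c': node 12→3 (fail-walked)
i=10 'a': node 3→4
i=11 'a': node 4→5
i=12 'a': node 5→6  emit P0@[7:12]
i=13 'b': node 6→10 (fail-walked)
i=14 'a': node 10→19 (fail-walked)
i=15 'a': node 19→20  emit P3@[12:15]
i=16 'c': node 20→13 (fail-walked)
i=17 'a': node 13→14
i=18 'a': node 14→8 (fail-walked)
i=19 'c': node 8→13 (fail-walked)
i=20 'b': node 13→1 (fail-walked)
i=21 'c': node 1→13 (fail-walked)
i=22 'b': node 13→1 (fail-walked)
i=23 'b': node 1→2
i=24 'c': node 2→3
i=25 'a': node 3→4
i=26 'a': node 4→5
i=27 'a': node 5→6  emit P0@[22:27]
i=28 'a': node 6→9 (fail-walked)
i=29 'a': node 9→9 (fail-walked)
i=30 'b': node 9→10
i=31 'c': node 10→13 (fail-walked)
i=32 'a': node 13→14
i=33 'c': node 14→13 (fail-walked)
i=34 'a': node 13→14
i=35 'b': node 14→15
i=36 'a': node 15→16
i=37 'b': node 16→18 (fail-walked)
i=38 'a': node 18→19
i=39 'a': node 19→20  emit P3@[36:39]
i=40 'a': node 20→9 (fail-walked)
i=41 'b': node 9→10
i=42 'b': node 10→11
i=43 'c': node 11→3 (fail-walked)
i=44 'a': node 3→4
i=45 'a': node 4→5
i=46 'a': node 5→6  emit P0@[41:46]
i=47 'a': node 6→9 (fail-walked)
i=48 'a': node 9→9 (fail-walked)
i=49 'c': node 9→13 (fail-walked)
i=50 'a': node 13→14
i=51 'b': node 14→15
i=52 'a': node 15→16
i=53 'a': node 16→17  emit P2@[49:53],P3@[50:53]
i=54 'c': node 17→13 (fail-walked)
i=55 'a': node 13→14
i=56 'c': node 14→13 (fail-walked)
i=57 'a': node 13→14
i=58 'b': node 14→15
i=59 'c': node 15→13 (fail-walked)
i=60 'a': node 13→14
i=61 'b': node 14→15
i=62 'a': node 15→16
i=63 'a': node 16→17  emit P2@[59:63],P3@[60:63]
i=64 'b': node 17→18 (fail-walked)
i=65 'c': node 18→13 (fail-walked)
i=66 'c': node 13→13 (fail-walked)
i=67 'b': node 13→1 (fail-walked)
i=68 'c': node 1→13 (fail-walked)
i=69 'c': node 13→13 (fail-walked)
i=70 'a': node 13→14
i=71 'a': node 14→8 (fail-walked)
i=72 'a': node 8→9
i=73 'b': node 9→10
i=74 'b': node 10→11
i=75 'b': node 11→12  emit P1@[70:75]
i=76 'b': node 12→2 (fail-walked)

Matches: [[5,0],[8,1],[12,0],[15,3],[27,0],[39,3],[46,0],[53,2],[53,3],[63,2],[63,3],[75,1]]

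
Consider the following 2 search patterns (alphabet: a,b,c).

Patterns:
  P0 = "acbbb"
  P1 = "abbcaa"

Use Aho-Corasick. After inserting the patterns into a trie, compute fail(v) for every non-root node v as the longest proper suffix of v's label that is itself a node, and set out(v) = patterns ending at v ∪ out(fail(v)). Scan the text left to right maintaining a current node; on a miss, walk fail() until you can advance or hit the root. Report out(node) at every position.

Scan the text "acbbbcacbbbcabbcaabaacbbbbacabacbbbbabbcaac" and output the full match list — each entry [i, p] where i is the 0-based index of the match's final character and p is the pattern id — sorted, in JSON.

Construct AC machine:
Trie (insert patterns):
  0='ε' goto a→1
  1='a' goto b→6 c→2
  2='ac' goto b→3
  3='acb' goto b→4
  4='acbb' goto b→5
  5='acbbb' goto ·  [P0 ends]
  6='ab' goto b→7
  7='abb' goto c→8
  8='abbc' goto a→9
  9='abbca' goto a→10
  10='abbcaa' goto ·  [P1 ends]

BFS fail/out derivation:
  fail(1) 'a': from fail(0)=0 chase 'a': 0 ⇒ 0;  out=∅∪out(0)=∅
  fail(2) 'ac': from fail(1)=0 chase 'c': 0 ⇒ 0;  out=∅∪out(0)=∅
  fail(6) 'ab': from fail(1)=0 chase 'b': 0 ⇒ 0;  out=∅∪out(0)=∅
  fail(3) 'acb': from fail(2)=0 chase 'b': 0 ⇒ 0;  out=∅∪out(0)=∅
  fail(7) 'abb': from fail(6)=0 chase 'b': 0 ⇒ 0;  out=∅∪out(0)=∅
  fail(4) 'acbb': from fail(3)=0 chase 'b': 0 ⇒ 0;  out=∅∪out(0)=∅
  fail(8) 'abbc': from fail(7)=0 chase 'c': 0 ⇒ 0;  out=∅∪out(0)=∅
  fail(5) 'acbbb': from fail(4)=0 chase 'b': 0 ⇒ 0;  out={0}∪out(0)={0}
  fail(9) 'abbca': from fail(8)=0 chase 'a': 0 ⇒ 1;  out=∅∪out(1)=∅
  fail(10) 'abbcaa': from fail(9)=1 chase 'a': 1→0 ⇒ 1;  out={1}∪out(1)={1}

Scan:
[0] read 'a'  n0⇒n1
[1] read 'c'  n1⇒n2
[2] read 'b'  n2⇒n3
[3] read 'b'  n3⇒n4
[4] read 'b'  n4⇒n5  ** P0@[0:4]
[5] read 'c'  n5⇒n0 ·f
[6] read 'a'  n0⇒n1
[7] read 'c'  n1⇒n2
[8] read 'b'  n2⇒n3
[9] read 'b'  n3⇒n4
[10] read 'b'  n4⇒n5  ** P0@[6:10]
[11] read 'c'  n5⇒n0 ·f
[12] read 'a'  n0⇒n1
[13] read 'b'  n1⇒n6
[14] read 'b'  n6⇒n7
[15] read 'c'  n7⇒n8
[16] read 'a'  n8⇒n9
[17] read 'a'  n9⇒n10  ** P1@[12:17]
[18] read 'b'  n10⇒n6 ·f
[19] read 'a'  n6⇒n1 ·f
[20] read 'a'  n1⇒n1 ·f
[21] read 'c'  n1⇒n2
[22] read 'b'  n2⇒n3
[23] read 'b'  n3⇒n4
[24] read 'b'  n4⇒n5  ** P0@[20:24]
[25] read 'b'  n5⇒n0 ·f
[26] read 'a'  n0⇒n1
[27] read 'c'  n1⇒n2
[28] read 'a'  n2⇒n1 ·f
[29] read 'b'  n1⇒n6
[30] read 'a'  n6⇒n1 ·f
[31] read 'c'  n1⇒n2
[32] read 'b'  n2⇒n3
[33] read 'b'  n3⇒n4
[34] read 'b'  n4⇒n5  ** P0@[30:34]
[35] read 'b'  n5⇒n0 ·f
[36] read 'a'  n0⇒n1
[37] read 'b'  n1⇒n6
[38] read 'b'  n6⇒n7
[39] read 'c'  n7⇒n8
[40] read 'a'  n8⇒n9
[41] read 'a'  n9⇒n10  ** P1@[36:41]
[42] read 'c'  n10⇒n2 ·f

All matches (sorted): [[4,0],[10,0],[17,1],[24,0],[34,0],[41,1]]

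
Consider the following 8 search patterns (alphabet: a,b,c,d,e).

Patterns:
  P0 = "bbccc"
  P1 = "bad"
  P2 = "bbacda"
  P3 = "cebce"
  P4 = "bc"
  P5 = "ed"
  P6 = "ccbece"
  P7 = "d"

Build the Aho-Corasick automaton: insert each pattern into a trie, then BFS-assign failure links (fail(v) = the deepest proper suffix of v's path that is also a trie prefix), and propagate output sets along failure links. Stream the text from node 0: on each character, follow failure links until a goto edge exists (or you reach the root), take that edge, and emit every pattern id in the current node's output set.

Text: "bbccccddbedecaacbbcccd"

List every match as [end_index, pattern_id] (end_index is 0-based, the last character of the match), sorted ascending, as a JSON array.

Construct AC machine:
Trie (insert patterns):
  0='ε' goto b→1 c→12 d→25 e→18
  1='b' goto a→6 b→2 c→17
  2='bb' goto a→8 c→3
  3='bbc' goto c→4
  4='bbcc' goto c→5
  5='bbccc' goto ·  [P0 ends]
  6='ba' goto d→7
  7='bad' goto ·  [P1 ends]
  8='bba' goto c→9
  9='bbac' goto d→10
  10='bbacd' goto a→11
  11='bbacda' goto ·  [P2 ends]
  12='c' goto c→20 e→13
  13='ce' goto b→14
  14='ceb' goto c→15
  15='cebc' goto e→16
  16='cebce' goto ·  [P3 ends]
  17='bc' goto ·  [P4 ends]
  18='e' goto d→19
  19='ed' goto ·  [P5 ends]
  20='cc' goto b→21
  21='ccb' goto e→22
  22='ccbe' goto c→23
  23='ccbec' goto e→24
  24='ccbece' goto ·  [P6 ends]
  25='d' goto ·  [P7 ends]

Failure links (BFS by depth):
  fail(1) 'b': from fail(0)=0 chase 'b': 0 ⇒ 0;  out=∅∪out(0)=∅
  fail(12) 'c': from fail(0)=0 chase 'c': 0 ⇒ 0;  out=∅∪out(0)=∅
  fail(18) 'e': from fail(0)=0 chase 'e': 0 ⇒ 0;  out=∅∪out(0)=∅
  fail(25) 'd': from fail(0)=0 chase 'd': 0 ⇒ 0;  out={7}∪out(0)={7}
  fail(2) 'bb': from fail(1)=0 chase 'b': 0 ⇒ 1;  out=∅∪out(1)=∅
  fail(6) 'ba': from fail(1)=0 chase 'a': 0 ⇒ 0;  out=∅∪out(0)=∅
  fail(13) 'ce': from fail(12)=0 chase 'e': 0 ⇒ 18;  out=∅∪out(18)=∅
  fail(17) 'bc': from fail(1)=0 chase 'c': 0 ⇒ 12;  out={4}∪out(12)={4}
  fail(19) 'ed': from fail(18)=0 chase 'd': 0 ⇒ 25;  out={5}∪out(25)={5,7}
  fail(20) 'cc': from fail(12)=0 chase 'c': 0 ⇒ 12;  out=∅∪out(12)=∅
  fail(3) 'bbc': from fail(2)=1 chase 'c': 1 ⇒ 17;  out=∅∪out(17)={4}
  fail(7) 'bad': from fail(6)=0 chase 'd': 0 ⇒ 25;  out={1}∪out(25)={1,7}
  fail(8) 'bba': from fail(2)=1 chase 'a': 1 ⇒ 6;  out=∅∪out(6)=∅
  fail(14) 'ceb': from fail(13)=18 chase 'b': 18→0 ⇒ 1;  out=∅∪out(1)=∅
  fail(21) 'ccb': from fail(20)=12 chase 'b': 12→0 ⇒ 1;  out=∅∪out(1)=∅
  fail(4) 'bbcc': from fail(3)=17 chase 'c': 17→12 ⇒ 20;  out=∅∪out(20)=∅
  fail(9) 'bbac': from fail(8)=6 chase 'c': 6→0 ⇒ 12;  out=∅∪out(12)=∅
  fail(15) 'cebc': from fail(14)=1 chase 'c': 1 ⇒ 17;  out=∅∪out(17)={4}
  fail(22) 'ccbe': from fail(21)=1 chase 'e': 1→0 ⇒ 18;  out=∅∪out(18)=∅
  fail(5) 'bbccc': from fail(4)=20 chase 'c': 20→12 ⇒ 20;  out={0}∪out(20)={0}
  fail(10) 'bbacd': from fail(9)=12 chase 'd': 12→0 ⇒ 25;  out=∅∪out(25)={7}
  fail(16) 'cebce': from fail(15)=17 chase 'e': 17→12 ⇒ 13;  out={3}∪out(13)={3}
  fail(23) 'ccbec': from fail(22)=18 chase 'c': 18→0 ⇒ 12;  out=∅∪out(12)=∅
  fail(11) 'bbacda': from fail(10)=25 chase 'a': 25→0 ⇒ 0;  out={2}∪out(0)={2}
  fail(24) 'ccbece': from fail(23)=12 chase 'e': 12 ⇒ 13;  out={6}∪out(13)={6}

Run:
[0] read 'b'  n0⇒n1
[1] read 'b'  n1⇒n2
[2] read 'c'  n2⇒n3  → match P4@[1:2]
[3] read 'c'  n3⇒n4
[4] read 'c'  n4⇒n5  → match P0@[0:4]
[5] read 'c'  n5⇒n20 (via fail)
[6] read 'd'  n20⇒n25 (via fail)  → match P7@[6:6]
[7] read 'd'  n25⇒n25 (via fail)  → match P7@[7:7]
[8] read 'b'  n25⇒n1 (via fail)
[9] read 'e'  n1⇒n18 (via fail)
[10] read 'd'  n18⇒n19  → match P5@[9:10],P7@[10:10]
[11] read 'e'  n19⇒n18 (via fail)
[12] read 'c'  n18⇒n12 (via fail)
[13] read 'a'  n12⇒n0 (via fail)
[14] read 'a'  n0⇒n0
[15] read 'c'  n0⇒n12
[16] read 'b'  n12⇒n1 (via fail)
[17] read 'b'  n1⇒n2
[18] read 'c'  n2⇒n3  → match P4@[17:18]
[19] read 'c'  n3⇒n4
[20] read 'c'  n4⇒n5  → match P0@[16:20]
[21] read 'd'  n5⇒n25 (via fail)  → match P7@[21:21]

All matches (sorted): [[2,4],[4,0],[6,7],[7,7],[10,5],[10,7],[18,4],[20,0],[21,7]]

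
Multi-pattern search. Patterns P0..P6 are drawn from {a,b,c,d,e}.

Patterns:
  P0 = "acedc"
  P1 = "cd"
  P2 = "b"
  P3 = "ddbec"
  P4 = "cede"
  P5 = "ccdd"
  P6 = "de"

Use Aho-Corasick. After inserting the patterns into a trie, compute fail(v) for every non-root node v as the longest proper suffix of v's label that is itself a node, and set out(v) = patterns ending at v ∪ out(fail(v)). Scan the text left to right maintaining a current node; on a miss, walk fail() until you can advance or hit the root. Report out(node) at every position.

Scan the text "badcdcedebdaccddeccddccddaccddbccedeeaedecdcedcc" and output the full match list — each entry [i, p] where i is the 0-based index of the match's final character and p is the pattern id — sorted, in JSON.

Build:
Trie (insert patterns):
  n0 'ε': a→1 b→8 c→6 d→9
  n1 'a': c→2
  n2 'ac': e→3
  n3 'ace': d→4
  n4 'aced': c→5
  n5 'acedc': ·  [P0 ends]
  n6 'c': c→17 d→7 e→14
  n7 'cd': ·  [P1 ends]
  n8 'b': ·  [P2 ends]
  n9 'd': d→10 e→20
  n10 'dd': b→11
  n11 'ddb': e→12
  n12 'ddbe': c→13
  n13 'ddbec': ·  [P3 ends]
  n14 'ce': d→15
  n15 'ced': e→16
  n16 'cede': ·  [P4 ends]
  n17 'cc': d→18
  n18 'ccd': d→19
  n19 'ccdd': ·  [P5 ends]
  n20 'de': ·  [P6 ends]

BFS fail/out derivation:
  fail(1) 'a': from fail(0)=0 chase 'a': 0 ⇒ 0;  out=∅∪out(0)=∅
  fail(6) 'c': from fail(0)=0 chase 'c': 0 ⇒ 0;  out=∅∪out(0)=∅
  fail(8) 'b': from fail(0)=0 chase 'b': 0 ⇒ 0;  out={2}∪out(0)={2}
  fail(9) 'd': from fail(0)=0 chase 'd': 0 ⇒ 0;  out=∅∪out(0)=∅
  fail(2) 'ac': from fail(1)=0 chase 'c': 0 ⇒ 6;  out=∅∪out(6)=∅
  fail(7) 'cd': from fail(6)=0 chase 'd': 0 ⇒ 9;  out={1}∪out(9)={1}
  fail(10) 'dd': from fail(9)=0 chase 'd': 0 ⇒ 9;  out=∅∪out(9)=∅
  fail(14) 'ce': from fail(6)=0 chase 'e': 0 ⇒ 0;  out=∅∪out(0)=∅
  fail(17) 'cc': from fail(6)=0 chase 'c': 0 ⇒ 6;  out=∅∪out(6)=∅
  fail(20) 'de': from fail(9)=0 chase 'e': 0 ⇒ 0;  out={6}∪out(0)={6}
  fail(3) 'ace': from fail(2)=6 chase 'e': 6 ⇒ 14;  out=∅∪out(14)=∅
  fail(11) 'ddb': from fail(10)=9 chase 'b': 9→0 ⇒ 8;  out=∅∪out(8)={2}
  fail(15) 'ced': from fail(14)=0 chase 'd': 0 ⇒ 9;  out=∅∪out(9)=∅
  fail(18) 'ccd': from fail(17)=6 chase 'd': 6 ⇒ 7;  out=∅∪out(7)={1}
  fail(4) 'aced': from fail(3)=14 chase 'd': 14 ⇒ 15;  out=∅∪out(15)=∅
  fail(12) 'ddbe': from fail(11)=8 chase 'e': 8→0 ⇒ 0;  out=∅∪out(0)=∅
  fail(16) 'cede': from fail(15)=9 chase 'e': 9 ⇒ 20;  out={4}∪out(20)={4,6}
  fail(19) 'ccdd': from fail(18)=7 chase 'd': 7→9 ⇒ 10;  out={5}∪out(10)={5}
  fail(5) 'acedc': from fail(4)=15 chase 'c': 15→9→0 ⇒ 6;  out={0}∪out(6)={0}
  fail(13) 'ddbec': from fail(12)=0 chase 'c': 0 ⇒ 6;  out={3}∪out(6)={3}

Text stream:
[0] read 'b'  n0⇒n8  ** P2@[0:0]
[1] read 'a'  n8⇒n1 (fail-walked)
[2] read 'd'  n1⇒n9 (fail-walked)
[3] read 'c'  n9⇒n6 (fail-walked)
[4] read 'd'  n6⇒n7  ** P1@[3:4]
[5] read 'c'  n7⇒n6 (fail-walked)
[6] read 'e'  n6⇒n14
[7] read 'd'  n14⇒n15
[8] read 'e'  n15⇒n16  ** P4@[5:8],P6@[7:8]
[9] read 'b'  n16⇒n8 (fail-walked)  ** P2@[9:9]
[10] read 'd'  n8⇒n9 (fail-walked)
[11] read 'a'  n9⇒n1 (fail-walked)
[12] read 'c'  n1⇒n2
[13] read 'c'  n2⇒n17 (fail-walked)
[14] read 'd'  n17⇒n18  ** P1@[13:14]
[15] read 'd'  n18⇒n19  ** P5@[12:15]
[16] read 'e'  n19⇒n20 (fail-walked)  ** P6@[15:16]
[17] read 'c'  n20⇒n6 (fail-walked)
[18] read 'c'  n6⇒n17
[19] read 'd'  n17⇒n18  ** P1@[18:19]
[20] read 'd'  n18⇒n19  ** P5@[17:20]
[21] read 'c'  n19⇒n6 (fail-walked)
[22] read 'c'  n6⇒n17
[23] read 'd'  n17⇒n18  ** P1@[22:23]
[24] read 'd'  n18⇒n19  ** P5@[21:24]
[25] read 'a'  n19⇒n1 (fail-walked)
[26] read 'c'  n1⇒n2
[27] read 'c'  n2⇒n17 (fail-walked)
[28] read 'd'  n17⇒n18  ** P1@[27:28]
[29] read 'd'  n18⇒n19  ** P5@[26:29]
[30] read 'b'  n19⇒n11 (fail-walked)  ** P2@[30:30]
[31] read 'c'  n11⇒n6 (fail-walked)
[32] read 'c'  n6⇒n17
[33] read 'e'  n17⇒n14 (fail-walked)
[34] read 'd'  n14⇒n15
[35] read 'e'  n15⇒n16  ** P4@[32:35],P6@[34:35]
[36] read 'e'  n16⇒n0 (fail-walked)
[37] read 'a'  n0⇒n1
[38] read 'e'  n1⇒n0 (fail-walked)
[39] read 'd'  n0⇒n9
[40] read 'e'  n9⇒n20  ** P6@[39:40]
[41] read 'c'  n20⇒n6 (fail-walked)
[42] read 'd'  n6⇒n7  ** P1@[41:42]
[43] read 'c'  n7⇒n6 (fail-walked)
[44] read 'e'  n6⇒n14
[45] read 'd'  n14⇒n15
[46] read 'c'  n15⇒n6 (fail-walked)
[47] read 'c'  n6⇒n17

Matches: [[0,2],[4,1],[8,4],[8,6],[9,2],[14,1],[15,5],[16,6],[19,1],[20,5],[23,1],[24,5],[28,1],[29,5],[30,2],[35,4],[35,6],[40,6],[42,1]]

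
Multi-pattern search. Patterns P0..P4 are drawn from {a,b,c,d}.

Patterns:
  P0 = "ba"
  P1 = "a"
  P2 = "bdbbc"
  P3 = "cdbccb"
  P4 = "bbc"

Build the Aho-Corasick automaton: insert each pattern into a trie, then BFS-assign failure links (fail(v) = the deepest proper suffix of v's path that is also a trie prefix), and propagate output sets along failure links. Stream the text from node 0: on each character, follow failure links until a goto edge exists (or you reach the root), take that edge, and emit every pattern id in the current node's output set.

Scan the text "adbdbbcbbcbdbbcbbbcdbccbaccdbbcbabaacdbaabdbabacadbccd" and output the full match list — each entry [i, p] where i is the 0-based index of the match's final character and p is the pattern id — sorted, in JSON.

Build:
Trie nodes:
  0='ε' goto a→3 b→1 c→8
  1='b' goto a→2 b→14 d→4
  2='ba' goto ·  ←P0
  3='a' goto ·  ←P1
  4='bd' goto b→5
  5='bdb' goto b→6
  6='bdbb' goto c→7
  7='bdbbc' goto ·  ←P2
  8='c' goto d→9
  9='cd' goto b→10
  10='cdb' goto c→11
  11='cdbc' goto c→12
  12='cdbcc' goto b→13
  13='cdbccb' goto ·  ←P3
  14='bb' goto c→15
  15='bbc' goto ·  ←P4

BFS fail/out derivation:
  n1('b'): parent n0 fail=0; on 'b' 0 → fail=0;  out ∅∪∅=∅
  n3('a'): parent n0 fail=0; on 'a' 0 → fail=0;  out {1}∪∅={1}
  n8('c'): parent n0 fail=0; on 'c' 0 → fail=0;  out ∅∪∅=∅
  n2('ba'): parent n1 fail=0; on 'a' 0 → fail=3;  out {0}∪{1}={0,1}
  n4('bd'): parent n1 fail=0; on 'd' 0 → fail=0;  out ∅∪∅=∅
  n9('cd'): parent n8 fail=0; on 'd' 0 → fail=0;  out ∅∪∅=∅
  n14('bb'): parent n1 fail=0; on 'b' 0 → fail=1;  out ∅∪∅=∅
  n5('bdb'): parent n4 fail=0; on 'b' 0 → fail=1;  out ∅∪∅=∅
  n10('cdb'): parent n9 fail=0; on 'b' 0 → fail=1;  out ∅∪∅=∅
  n15('bbc'): parent n14 fail=1; on 'c' 1→0 → fail=8;  out {4}∪∅={4}
  n6('bdbb'): parent n5 fail=1; on 'b' 1 → fail=14;  out ∅∪∅=∅
  n11('cdbc'): parent n10 fail=1; on 'c' 1→0 → fail=8;  out ∅∪∅=∅
  n7('bdbbc'): parent n6 fail=14; on 'c' 14 → fail=15;  out {2}∪{4}={2,4}
  n12('cdbcc'): parent n11 fail=8; on 'c' 8→0 → fail=8;  out ∅∪∅=∅
  n13('cdbccb'): parent n12 fail=8; on 'b' 8→0 → fail=1;  out {3}∪∅={3}

Text stream:
pos 0 'a': at 3  → match P1@[0:0]
pos 1 'd': at 0 ·f
pos 2 'b': at 1
pos 3 'd': at 4
pos 4 'b': at 5
pos 5 'b': at 6
pos 6 'c': at 7  → match P2@[2:6],P4@[4:6]
pos 7 'b': at 1 ·f
pos 8 'b': at 14
pos 9 'c': at 15  → match P4@[7:9]
pos 10 'b': at 1 ·f
pos 11 'd': at 4
pos 12 'b': at 5
pos 13 'b': at 6
pos 14 'c': at 7  → match P2@[10:14],P4@[12:14]
pos 15 'b': at 1 ·f
pos 16 'b': at 14
pos 17 'b': at 14 ·f
pos 18 'c': at 15  → match P4@[16:18]
pos 19 'd': at 9 ·f
pos 20 'b': at 10
pos 21 'c': at 11
pos 22 'c': at 12
pos 23 'b': at 13  → match P3@[18:23]
pos 24 'a': at 2 ·f  → match P0@[23:24],P1@[24:24]
pos 25 'c': at 8 ·f
pos 26 'c': at 8 ·f
pos 27 'd': at 9
pos 28 'b': at 10
pos 29 'b': at 14 ·f
pos 30 'c': at 15  → match P4@[28:30]
pos 31 'b': at 1 ·f
pos 32 'a': at 2  → match P0@[31:32],P1@[32:32]
pos 33 'b': at 1 ·f
pos 34 'a': at 2  → match P0@[33:34],P1@[34:34]
pos 35 'a': at 3 ·f  → match P1@[35:35]
pos 36 'c': at 8 ·f
pos 37 'd': at 9
pos 38 'b': at 10
pos 39 'a': at 2 ·f  → match P0@[38:39],P1@[39:39]
pos 40 'a': at 3 ·f  → match P1@[40:40]
pos 41 'b': at 1 ·f
pos 42 'd': at 4
pos 43 'b': at 5
pos 44 'a': at 2 ·f  → match P0@[43:44],P1@[44:44]
pos 45 'b': at 1 ·f
pos 46 'a': at 2  → match P0@[45:46],P1@[46:46]
pos 47 'c': at 8 ·f
pos 48 'a': at 3 ·f  → match P1@[48:48]
pos 49 'd': at 0 ·f
pos 50 'b': at 1
pos 51 'c': at 8 ·f
pos 52 'c': at 8 ·f
pos 53 'd': at 9

All matches (sorted): [[0,1],[6,2],[6,4],[9,4],[14,2],[14,4],[18,4],[23,3],[24,0],[24,1],[30,4],[32,0],[32,1],[34,0],[34,1],[35,1],[39,0],[39,1],[40,1],[44,0],[44,1],[46,0],[46,1],[48,1]]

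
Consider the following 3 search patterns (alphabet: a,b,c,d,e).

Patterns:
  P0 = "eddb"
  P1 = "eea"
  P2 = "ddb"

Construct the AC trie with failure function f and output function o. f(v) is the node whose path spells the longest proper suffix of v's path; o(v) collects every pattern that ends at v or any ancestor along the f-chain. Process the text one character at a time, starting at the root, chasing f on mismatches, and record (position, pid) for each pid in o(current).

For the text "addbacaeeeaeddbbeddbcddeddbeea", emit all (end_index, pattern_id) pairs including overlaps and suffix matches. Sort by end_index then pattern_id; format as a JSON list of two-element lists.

Build:
Trie (insert patterns):
  0='ε' goto d→7 e→1
  1='e' goto d→2 e→5
  2='ed' goto d→3
  3='edd' goto b→4
  4='eddb' goto ·  [P0 ends]
  5='ee' goto a→6
  6='eea' goto ·  [P1 ends]
  7='d' goto d→8
  8='dd' goto b→9
  9='ddb' goto ·  [P2 ends]

BFS fail/out derivation:
  fail(1) 'e': from fail(0)=0 chase 'e': 0 ⇒ 0;  out=∅∪out(0)=∅
  fail(7) 'd': from fail(0)=0 chase 'd': 0 ⇒ 0;  out=∅∪out(0)=∅
  fail(2) 'ed': from fail(1)=0 chase 'd': 0 ⇒ 7;  out=∅∪out(7)=∅
  fail(5) 'ee': from fail(1)=0 chase 'e': 0 ⇒ 1;  out=∅∪out(1)=∅
  fail(8) 'dd': from fail(7)=0 chase 'd': 0 ⇒ 7;  out=∅∪out(7)=∅
  fail(3) 'edd': from fail(2)=7 chase 'd': 7 ⇒ 8;  out=∅∪out(8)=∅
  fail(6) 'eea': from fail(5)=1 chase 'a': 1→0 ⇒ 0;  out={1}∪out(0)={1}
  fail(9) 'ddb': from fail(8)=7 chase 'b': 7→0 ⇒ 0;  out={2}∪out(0)={2}
  fail(4) 'eddb': from fail(3)=8 chase 'b': 8 ⇒ 9;  out={0}∪out(9)={0,2}

Text stream:
[0] read 'a'  n0⇒n0
[1] read 'd'  n0⇒n7
[2] read 'd'  n7⇒n8
[3] read 'b'  n8⇒n9  emit P2@[1:3]
[4] read 'a'  n9⇒n0 ·f
[5] read 'c'  n0⇒n0
[6] read 'a'  n0⇒n0
[7] read 'e'  n0⇒n1
[8] read 'e'  n1⇒n5
[9] read 'e'  n5⇒n5 ·f
[10] read 'a'  n5⇒n6  emit P1@[8:10]
[11] read 'e'  n6⇒n1 ·f
[12] read 'd'  n1⇒n2
[13] read 'd'  n2⇒n3
[14] read 'b'  n3⇒n4  emit P0@[11:14],P2@[12:14]
[15] read 'b'  n4⇒n0 ·f
[16] read 'e'  n0⇒n1
[17] read 'd'  n1⇒n2
[18] read 'd'  n2⇒n3
[19] read 'b'  n3⇒n4  emit P0@[16:19],P2@[17:19]
[20] read 'c'  n4⇒n0 ·f
[21] read 'd'  n0⇒n7
[22] read 'd'  n7⇒n8
[23] read 'e'  n8⇒n1 ·f
[24] read 'd'  n1⇒n2
[25] read 'd'  n2⇒n3
[26] read 'b'  n3⇒n4  emit P0@[23:26],P2@[24:26]
[27] read 'e'  n4⇒n1 ·f
[28] read 'e'  n1⇒n5
[29] read 'a'  n5⇒n6  emit P1@[27:29]

Result: [[3,2],[10,1],[14,0],[14,2],[19,0],[19,2],[26,0],[26,2],[29,1]]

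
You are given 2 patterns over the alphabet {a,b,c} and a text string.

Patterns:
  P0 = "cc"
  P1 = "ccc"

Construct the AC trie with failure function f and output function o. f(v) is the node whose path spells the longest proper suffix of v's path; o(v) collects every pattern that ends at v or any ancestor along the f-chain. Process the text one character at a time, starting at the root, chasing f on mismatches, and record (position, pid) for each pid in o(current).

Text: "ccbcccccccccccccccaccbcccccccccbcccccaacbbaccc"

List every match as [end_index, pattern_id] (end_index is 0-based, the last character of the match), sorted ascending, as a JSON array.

Construct AC machine:
Trie (insert patterns):
  n0 'ε': c→1
  n1 'c': c→2
  n2 'cc': c→3  ←P0
  n3 'ccc': ·  ←P1

Failure links (BFS by depth):
  fail(1) 'c': from fail(0)=0 chase 'c': 0 ⇒ 0;  out=∅∪out(0)=∅
  fail(2) 'cc': from fail(1)=0 chase 'c': 0 ⇒ 1;  out={0}∪out(1)={0}
  fail(3) 'ccc': from fail(2)=1 chase 'c': 1 ⇒ 2;  out={1}∪out(2)={0,1}

Run:
pos 0 'c': at 1
pos 1 'c': at 2  emit P0@[0:1]
pos 2 'b': at 0 (via fail)
pos 3 'c': at 1
pos 4 'c': at 2  emit P0@[3:4]
pos 5 'c': at 3  emit P0@[4:5],P1@[3:5]
pos 6 'c': at 3 (via fail)  emit P0@[5:6],P1@[4:6]
pos 7 'c': at 3 (via fail)  emit P0@[6:7],P1@[5:7]
pos 8 'c': at 3 (via fail)  emit P0@[7:8],P1@[6:8]
pos 9 'c': at 3 (via fail)  emit P0@[8:9],P1@[7:9]
pos 10 'c': at 3 (via fail)  emit P0@[9:10],P1@[8:10]
pos 11 'c': at 3 (via fail)  emit P0@[10:11],P1@[9:11]
pos 12 'c': at 3 (via fail)  emit P0@[11:12],P1@[10:12]
pos 13 'c': at 3 (via fail)  emit P0@[12:13],P1@[11:13]
pos 14 'c': at 3 (via fail)  emit P0@[13:14],P1@[12:14]
pos 15 'c': at 3 (via fail)  emit P0@[14:15],P1@[13:15]
pos 16 'c': at 3 (via fail)  emit P0@[15:16],P1@[14:16]
pos 17 'c': at 3 (via fail)  emit P0@[16:17],P1@[15:17]
pos 18 'a': at 0 (via fail)
pos 19 'c': at 1
pos 20 'c': at 2  emit P0@[19:20]
pos 21 'b': at 0 (via fail)
pos 22 'c': at 1
pos 23 'c': at 2  emit P0@[22:23]
pos 24 'c': at 3  emit P0@[23:24],P1@[22:24]
pos 25 'c': at 3 (via fail)  emit P0@[24:25],P1@[23:25]
pos 26 'c': at 3 (via fail)  emit P0@[25:26],P1@[24:26]
pos 27 'c': at 3 (via fail)  emit P0@[26:27],P1@[25:27]
pos 28 'c': at 3 (via fail)  emit P0@[27:28],P1@[26:28]
pos 29 'c': at 3 (via fail)  emit P0@[28:29],P1@[27:29]
pos 30 'c': at 3 (via fail)  emit P0@[29:30],P1@[28:30]
pos 31 'b': at 0 (via fail)
pos 32 'c': at 1
pos 33 'c': at 2  emit P0@[32:33]
pos 34 'c': at 3  emit P0@[33:34],P1@[32:34]
pos 35 'c': at 3 (via fail)  emit P0@[34:35],P1@[33:35]
pos 36 'c': at 3 (via fail)  emit P0@[35:36],P1@[34:36]
pos 37 'a': at 0 (via fail)
pos 38 'a': at 0
pos 39 'c': at 1
pos 40 'b': at 0 (via fail)
pos 41 'b': at 0
pos 42 'a': at 0
pos 43 'c': at 1
pos 44 'c': at 2  emit P0@[43:44]
pos 45 'c': at 3  emit P0@[44:45],P1@[43:45]

All matches (sorted): [[1,0],[4,0],[5,0],[5,1],[6,0],[6,1],[7,0],[7,1],[8,0],[8,1],[9,0],[9,1],[10,0],[10,1],[11,0],[11,1],[12,0],[12,1],[13,0],[13,1],[14,0],[14,1],[15,0],[15,1],[16,0],[16,1],[17,0],[17,1],[20,0],[23,0],[24,0],[24,1],[25,0],[25,1],[26,0],[26,1],[27,0],[27,1],[28,0],[28,1],[29,0],[29,1],[30,0],[30,1],[33,0],[34,0],[34,1],[35,0],[35,1],[36,0],[36,1],[44,0],[45,0],[45,1]]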